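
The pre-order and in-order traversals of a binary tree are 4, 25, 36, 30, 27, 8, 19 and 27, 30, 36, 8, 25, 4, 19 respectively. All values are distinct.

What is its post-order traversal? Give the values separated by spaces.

27 30 8 36 25 19 4

The first element of pre-order is the root; it splits in-order into left and right subtrees.
Root 4: left subtree has 5 nodes {27, 30, 36, 8, 25}, right has 1 {19}.
  Root 25: left subtree has 4 nodes {27, 30, 36, 8}, right has 0 { }.
    Root 36: left subtree has 2 nodes {27, 30}, right has 1 {8}.
      Root 30: left subtree has 1 node {27}, right has 0 { }.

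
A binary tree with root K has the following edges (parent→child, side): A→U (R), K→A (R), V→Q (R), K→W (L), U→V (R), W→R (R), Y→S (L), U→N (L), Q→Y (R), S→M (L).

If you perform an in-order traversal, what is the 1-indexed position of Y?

11

In-order visits the left subtree, then the node, then the right subtree.
At K: go left to W.
  At W: no left child.
  Visit W.
  At W: go right to R.
    R is a leaf — visit R.
Visit K.
At K: go right to A.
  At A: no left child.
  Visit A.
  At A: go right to U.
    At U: go left to N.
      N is a leaf — visit N.
    Visit U.
    At U: go right to V.
      At V: no left child.
      Visit V.
      At V: go right to Q.
        At Q: no left child.
        Visit Q.
        At Q: go right to Y.
          At Y: go left to S.
            At S: go left to M.
              M is a leaf — visit M.
            Visit S.
            At S: no right child.
          Visit Y.
          At Y: no right child.
Full in-order sequence: W, R, K, A, N, U, V, Q, M, S, Y.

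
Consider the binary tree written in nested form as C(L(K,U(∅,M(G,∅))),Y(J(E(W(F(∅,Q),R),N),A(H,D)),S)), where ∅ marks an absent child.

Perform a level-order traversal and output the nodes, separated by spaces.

Level-order visits nodes level by level from the root, left to right within each level.
Level 0: C
Level 1: L, Y
Level 2: K, U, J, S
Level 3: M, E, A
Level 4: G, W, N, H, D
Level 5: F, R
Level 6: Q

C L Y K U J S M E A G W N H D F R Q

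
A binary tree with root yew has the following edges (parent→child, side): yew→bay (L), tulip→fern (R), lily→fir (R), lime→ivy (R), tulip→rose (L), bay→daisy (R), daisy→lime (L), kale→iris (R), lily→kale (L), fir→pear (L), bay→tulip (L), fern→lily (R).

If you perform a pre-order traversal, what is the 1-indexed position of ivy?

13

Pre-order visits the node, then its left subtree, then its right subtree.
Visit yew.
At yew: go left to bay.
  Visit bay.
  At bay: go left to tulip.
    Visit tulip.
    At tulip: go left to rose.
      rose is a leaf — visit rose.
    At tulip: go right to fern.
      Visit fern.
      At fern: no left child.
      At fern: go right to lily.
        Visit lily.
        At lily: go left to kale.
          Visit kale.
          At kale: no left child.
          At kale: go right to iris.
            iris is a leaf — visit iris.
        At lily: go right to fir.
          Visit fir.
          At fir: go left to pear.
            pear is a leaf — visit pear.
          At fir: no right child.
  At bay: go right to daisy.
    Visit daisy.
    At daisy: go left to lime.
      Visit lime.
      At lime: no left child.
      At lime: go right to ivy.
        ivy is a leaf — visit ivy.
    At daisy: no right child.
At yew: no right child.
Full pre-order sequence: yew, bay, tulip, rose, fern, lily, kale, iris, fir, pear, daisy, lime, ivy.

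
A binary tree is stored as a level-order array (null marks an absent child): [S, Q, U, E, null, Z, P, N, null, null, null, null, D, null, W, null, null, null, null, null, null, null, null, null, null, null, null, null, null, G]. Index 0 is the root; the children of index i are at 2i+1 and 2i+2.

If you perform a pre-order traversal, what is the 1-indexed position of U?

5

Pre-order visits the node, then its left subtree, then its right subtree.
Visit S.
At S: go left to Q.
  Visit Q.
  At Q: go left to E.
    Visit E.
    At E: go left to N.
      N is a leaf — visit N.
    At E: no right child.
  At Q: no right child.
At S: go right to U.
  Visit U.
  At U: go left to Z.
    Visit Z.
    At Z: no left child.
    At Z: go right to D.
      D is a leaf — visit D.
  At U: go right to P.
    Visit P.
    At P: no left child.
    At P: go right to W.
      Visit W.
      At W: go left to G.
        G is a leaf — visit G.
      At W: no right child.
Full pre-order sequence: S, Q, E, N, U, Z, D, P, W, G.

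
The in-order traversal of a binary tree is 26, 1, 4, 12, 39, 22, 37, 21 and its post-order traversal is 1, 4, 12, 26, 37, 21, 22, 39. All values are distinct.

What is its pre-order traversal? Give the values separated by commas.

The last element of post-order is the root; it splits in-order into left and right subtrees.
Root 39: left subtree has 4 nodes {26, 1, 4, 12}, right has 3 {22, 37, 21}.
  Root 26: left subtree has 0 nodes { }, right has 3 {1, 4, 12}.
    Root 12: left subtree has 2 nodes {1, 4}, right has 0 { }.
      Root 4: left subtree has 1 node {1}, right has 0 { }.
  Root 22: left subtree has 0 nodes { }, right has 2 {37, 21}.
    Root 21: left subtree has 1 node {37}, right has 0 { }.

39, 26, 12, 4, 1, 22, 21, 37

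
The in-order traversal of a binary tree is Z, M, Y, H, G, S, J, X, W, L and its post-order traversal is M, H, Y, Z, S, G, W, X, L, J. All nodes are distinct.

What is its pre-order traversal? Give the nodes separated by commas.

The last element of post-order is the root; it splits in-order into left and right subtrees.
Root J: left subtree has 6 nodes {Z, M, Y, H, G, S}, right has 3 {X, W, L}.
  Root G: left subtree has 4 nodes {Z, M, Y, H}, right has 1 {S}.
    Root Z: left subtree has 0 nodes { }, right has 3 {M, Y, H}.
      Root Y: left subtree has 1 node {M}, right has 1 {H}.
  Root L: left subtree has 2 nodes {X, W}, right has 0 { }.
    Root X: left subtree has 0 nodes { }, right has 1 {W}.

J, G, Z, Y, M, H, S, L, X, W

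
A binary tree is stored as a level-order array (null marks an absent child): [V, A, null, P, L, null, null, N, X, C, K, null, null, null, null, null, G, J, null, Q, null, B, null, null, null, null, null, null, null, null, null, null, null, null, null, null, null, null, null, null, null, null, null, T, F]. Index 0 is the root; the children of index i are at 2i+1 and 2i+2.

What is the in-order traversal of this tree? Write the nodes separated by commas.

In-order visits the left subtree, then the node, then the right subtree.
At V: go left to A.
  At A: go left to P.
    At P: go left to N.
      At N: no left child.
      Visit N.
      At N: go right to G.
        G is a leaf — visit G.
    Visit P.
    At P: go right to X.
      At X: go left to J.
        J is a leaf — visit J.
      Visit X.
      At X: no right child.
  Visit A.
  At A: go right to L.
    At L: go left to C.
      At C: go left to Q.
        Q is a leaf — visit Q.
      Visit C.
      At C: no right child.
    Visit L.
    At L: go right to K.
      At K: go left to B.
        At B: go left to T.
          T is a leaf — visit T.
        Visit B.
        At B: go right to F.
          F is a leaf — visit F.
      Visit K.
      At K: no right child.
Visit V.
At V: no right child.

N, G, P, J, X, A, Q, C, L, T, B, F, K, V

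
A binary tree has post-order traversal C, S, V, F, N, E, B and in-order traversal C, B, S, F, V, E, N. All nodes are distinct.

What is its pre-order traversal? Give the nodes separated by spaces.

The last element of post-order is the root; it splits in-order into left and right subtrees.
Root B: left subtree has 1 node {C}, right has 5 {S, F, V, E, N}.
  Root E: left subtree has 3 nodes {S, F, V}, right has 1 {N}.
    Root F: left subtree has 1 node {S}, right has 1 {V}.

B C E F S V N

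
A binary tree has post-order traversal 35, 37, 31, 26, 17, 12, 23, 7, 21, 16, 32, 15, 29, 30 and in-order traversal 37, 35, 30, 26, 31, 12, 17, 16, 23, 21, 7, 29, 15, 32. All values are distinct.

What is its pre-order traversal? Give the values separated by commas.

The last element of post-order is the root; it splits in-order into left and right subtrees.
Root 30: left subtree has 2 nodes {37, 35}, right has 11 {26, 31, 12, 17, 16, 23, 21, 7, 29, 15, 32}.
  Root 37: left subtree has 0 nodes { }, right has 1 {35}.
  Root 29: left subtree has 8 nodes {26, 31, 12, 17, 16, 23, 21, 7}, right has 2 {15, 32}.
    Root 16: left subtree has 4 nodes {26, 31, 12, 17}, right has 3 {23, 21, 7}.
      Root 12: left subtree has 2 nodes {26, 31}, right has 1 {17}.
        Root 26: left subtree has 0 nodes { }, right has 1 {31}.
      Root 21: left subtree has 1 node {23}, right has 1 {7}.
    Root 15: left subtree has 0 nodes { }, right has 1 {32}.

30, 37, 35, 29, 16, 12, 26, 31, 17, 21, 23, 7, 15, 32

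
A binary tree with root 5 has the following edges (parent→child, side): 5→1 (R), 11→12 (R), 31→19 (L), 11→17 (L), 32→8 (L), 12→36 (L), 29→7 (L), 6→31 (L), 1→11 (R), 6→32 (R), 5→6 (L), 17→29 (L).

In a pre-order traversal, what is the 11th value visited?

7

Pre-order visits the node, then its left subtree, then its right subtree.
Visit 5.
At 5: go left to 6.
  Visit 6.
  At 6: go left to 31.
    Visit 31.
    At 31: go left to 19.
      19 is a leaf — visit 19.
    At 31: no right child.
  At 6: go right to 32.
    Visit 32.
    At 32: go left to 8.
      8 is a leaf — visit 8.
    At 32: no right child.
At 5: go right to 1.
  Visit 1.
  At 1: no left child.
  At 1: go right to 11.
    Visit 11.
    At 11: go left to 17.
      Visit 17.
      At 17: go left to 29.
        Visit 29.
        At 29: go left to 7.
          7 is a leaf — visit 7.
        At 29: no right child.
      At 17: no right child.
    At 11: go right to 12.
      Visit 12.
      At 12: go left to 36.
        36 is a leaf — visit 36.
      At 12: no right child.
Full pre-order sequence: 5, 6, 31, 19, 32, 8, 1, 11, 17, 29, 7, 12, 36.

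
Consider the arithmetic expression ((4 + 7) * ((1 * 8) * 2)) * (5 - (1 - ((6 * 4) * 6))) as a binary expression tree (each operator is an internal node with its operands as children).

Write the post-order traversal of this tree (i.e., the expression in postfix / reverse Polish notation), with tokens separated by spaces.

Post-order on an expression tree gives postfix notation: for each operator, emit left operand, right operand, then the operator.

4 7 + 1 8 * 2 * * 5 1 6 4 * 6 * - - *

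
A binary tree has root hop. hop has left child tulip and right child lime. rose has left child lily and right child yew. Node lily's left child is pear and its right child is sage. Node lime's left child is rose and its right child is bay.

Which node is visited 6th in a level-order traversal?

Level-order visits nodes level by level from the root, left to right within each level.
Level 0: hop
Level 1: tulip, lime
Level 2: rose, bay
Level 3: lily, yew
Level 4: pear, sage
Full level-order sequence: hop, tulip, lime, rose, bay, lily, yew, pear, sage.

lily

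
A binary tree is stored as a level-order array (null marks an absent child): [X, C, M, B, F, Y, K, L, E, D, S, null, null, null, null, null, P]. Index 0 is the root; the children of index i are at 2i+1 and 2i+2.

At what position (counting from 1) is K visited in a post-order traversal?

10

Post-order visits the left subtree, then the right subtree, then the node.
At X: go left to C.
  At C: go left to B.
    At B: go left to L.
      At L: no left child.
      At L: go right to P.
        P is a leaf — visit P.
      Visit L.
    At B: go right to E.
      E is a leaf — visit E.
    Visit B.
  At C: go right to F.
    At F: go left to D.
      D is a leaf — visit D.
    At F: go right to S.
      S is a leaf — visit S.
    Visit F.
  Visit C.
At X: go right to M.
  At M: go left to Y.
    Y is a leaf — visit Y.
  At M: go right to K.
    K is a leaf — visit K.
  Visit M.
Visit X.
Full post-order sequence: P, L, E, B, D, S, F, C, Y, K, M, X.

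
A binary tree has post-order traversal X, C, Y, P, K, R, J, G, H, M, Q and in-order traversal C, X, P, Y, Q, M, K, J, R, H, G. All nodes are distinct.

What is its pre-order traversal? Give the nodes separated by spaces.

The last element of post-order is the root; it splits in-order into left and right subtrees.
Root Q: left subtree has 4 nodes {C, X, P, Y}, right has 6 {M, K, J, R, H, G}.
  Root P: left subtree has 2 nodes {C, X}, right has 1 {Y}.
    Root C: left subtree has 0 nodes { }, right has 1 {X}.
  Root M: left subtree has 0 nodes { }, right has 5 {K, J, R, H, G}.
    Root H: left subtree has 3 nodes {K, J, R}, right has 1 {G}.
      Root J: left subtree has 1 node {K}, right has 1 {R}.

Q P C X Y M H J K R G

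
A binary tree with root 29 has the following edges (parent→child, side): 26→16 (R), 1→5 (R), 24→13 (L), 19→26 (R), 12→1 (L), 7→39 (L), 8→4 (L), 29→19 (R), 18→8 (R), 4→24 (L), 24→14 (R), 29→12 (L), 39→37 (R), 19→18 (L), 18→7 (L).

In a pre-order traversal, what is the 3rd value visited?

1

Pre-order visits the node, then its left subtree, then its right subtree.
Visit 29.
At 29: go left to 12.
  Visit 12.
  At 12: go left to 1.
    Visit 1.
    At 1: no left child.
    At 1: go right to 5.
      5 is a leaf — visit 5.
  At 12: no right child.
At 29: go right to 19.
  Visit 19.
  At 19: go left to 18.
    Visit 18.
    At 18: go left to 7.
      Visit 7.
      At 7: go left to 39.
        Visit 39.
        At 39: no left child.
        At 39: go right to 37.
          37 is a leaf — visit 37.
      At 7: no right child.
    At 18: go right to 8.
      Visit 8.
      At 8: go left to 4.
        Visit 4.
        At 4: go left to 24.
          Visit 24.
          At 24: go left to 13.
            13 is a leaf — visit 13.
          At 24: go right to 14.
            14 is a leaf — visit 14.
        At 4: no right child.
      At 8: no right child.
  At 19: go right to 26.
    Visit 26.
    At 26: no left child.
    At 26: go right to 16.
      16 is a leaf — visit 16.
Full pre-order sequence: 29, 12, 1, 5, 19, 18, 7, 39, 37, 8, 4, 24, 13, 14, 26, 16.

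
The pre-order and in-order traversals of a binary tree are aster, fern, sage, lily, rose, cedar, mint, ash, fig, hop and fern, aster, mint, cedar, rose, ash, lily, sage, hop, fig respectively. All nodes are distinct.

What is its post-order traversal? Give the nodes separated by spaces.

The first element of pre-order is the root; it splits in-order into left and right subtrees.
Root aster: left subtree has 1 node {fern}, right has 8 {mint, cedar, rose, ash, lily, sage, hop, fig}.
  Root sage: left subtree has 5 nodes {mint, cedar, rose, ash, lily}, right has 2 {hop, fig}.
    Root lily: left subtree has 4 nodes {mint, cedar, rose, ash}, right has 0 { }.
      Root rose: left subtree has 2 nodes {mint, cedar}, right has 1 {ash}.
        Root cedar: left subtree has 1 node {mint}, right has 0 { }.
    Root fig: left subtree has 1 node {hop}, right has 0 { }.

fern mint cedar ash rose lily hop fig sage aster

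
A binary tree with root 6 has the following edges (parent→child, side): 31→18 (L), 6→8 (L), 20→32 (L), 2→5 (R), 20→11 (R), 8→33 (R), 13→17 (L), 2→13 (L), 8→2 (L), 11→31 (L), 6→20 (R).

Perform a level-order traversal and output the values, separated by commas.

6, 8, 20, 2, 33, 32, 11, 13, 5, 31, 17, 18

Level-order visits nodes level by level from the root, left to right within each level.
Level 0: 6
Level 1: 8, 20
Level 2: 2, 33, 32, 11
Level 3: 13, 5, 31
Level 4: 17, 18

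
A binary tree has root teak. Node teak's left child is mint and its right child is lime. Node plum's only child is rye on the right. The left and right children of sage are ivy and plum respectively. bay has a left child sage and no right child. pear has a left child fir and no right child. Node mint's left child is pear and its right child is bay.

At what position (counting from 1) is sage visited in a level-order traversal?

7

Level-order visits nodes level by level from the root, left to right within each level.
Level 0: teak
Level 1: mint, lime
Level 2: pear, bay
Level 3: fir, sage
Level 4: ivy, plum
Level 5: rye
Full level-order sequence: teak, mint, lime, pear, bay, fir, sage, ivy, plum, rye.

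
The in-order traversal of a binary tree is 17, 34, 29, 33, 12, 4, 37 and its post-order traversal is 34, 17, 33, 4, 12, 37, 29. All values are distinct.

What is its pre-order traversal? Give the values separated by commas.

29, 17, 34, 37, 12, 33, 4

The last element of post-order is the root; it splits in-order into left and right subtrees.
Root 29: left subtree has 2 nodes {17, 34}, right has 4 {33, 12, 4, 37}.
  Root 17: left subtree has 0 nodes { }, right has 1 {34}.
  Root 37: left subtree has 3 nodes {33, 12, 4}, right has 0 { }.
    Root 12: left subtree has 1 node {33}, right has 1 {4}.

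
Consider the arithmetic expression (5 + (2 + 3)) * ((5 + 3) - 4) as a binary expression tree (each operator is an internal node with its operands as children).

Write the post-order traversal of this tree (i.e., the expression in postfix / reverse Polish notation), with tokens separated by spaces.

5 2 3 + + 5 3 + 4 - *

Post-order on an expression tree gives postfix notation: for each operator, emit left operand, right operand, then the operator.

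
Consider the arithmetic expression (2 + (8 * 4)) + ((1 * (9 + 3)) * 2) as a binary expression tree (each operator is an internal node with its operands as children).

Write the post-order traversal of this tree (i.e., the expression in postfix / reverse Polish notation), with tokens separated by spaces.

Post-order on an expression tree gives postfix notation: for each operator, emit left operand, right operand, then the operator.

2 8 4 * + 1 9 3 + * 2 * +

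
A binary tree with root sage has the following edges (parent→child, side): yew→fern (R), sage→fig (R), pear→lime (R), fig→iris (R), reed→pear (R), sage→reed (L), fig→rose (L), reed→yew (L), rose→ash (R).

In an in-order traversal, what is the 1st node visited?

yew

In-order visits the left subtree, then the node, then the right subtree.
At sage: go left to reed.
  At reed: go left to yew.
    At yew: no left child.
    Visit yew.
    At yew: go right to fern.
      fern is a leaf — visit fern.
  Visit reed.
  At reed: go right to pear.
    At pear: no left child.
    Visit pear.
    At pear: go right to lime.
      lime is a leaf — visit lime.
Visit sage.
At sage: go right to fig.
  At fig: go left to rose.
    At rose: no left child.
    Visit rose.
    At rose: go right to ash.
      ash is a leaf — visit ash.
  Visit fig.
  At fig: go right to iris.
    iris is a leaf — visit iris.
Full in-order sequence: yew, fern, reed, pear, lime, sage, rose, ash, fig, iris.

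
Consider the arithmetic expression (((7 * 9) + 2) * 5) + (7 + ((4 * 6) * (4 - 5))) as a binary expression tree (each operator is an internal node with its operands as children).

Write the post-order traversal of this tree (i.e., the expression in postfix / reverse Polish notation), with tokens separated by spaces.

Post-order on an expression tree gives postfix notation: for each operator, emit left operand, right operand, then the operator.

7 9 * 2 + 5 * 7 4 6 * 4 5 - * + +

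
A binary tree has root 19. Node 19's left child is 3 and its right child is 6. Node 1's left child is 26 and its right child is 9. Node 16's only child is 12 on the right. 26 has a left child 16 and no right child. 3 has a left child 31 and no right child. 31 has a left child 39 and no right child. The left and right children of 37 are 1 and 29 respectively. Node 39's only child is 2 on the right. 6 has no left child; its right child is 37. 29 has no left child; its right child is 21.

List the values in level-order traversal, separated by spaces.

19 3 6 31 37 39 1 29 2 26 9 21 16 12

Level-order visits nodes level by level from the root, left to right within each level.
Level 0: 19
Level 1: 3, 6
Level 2: 31, 37
Level 3: 39, 1, 29
Level 4: 2, 26, 9, 21
Level 5: 16
Level 6: 12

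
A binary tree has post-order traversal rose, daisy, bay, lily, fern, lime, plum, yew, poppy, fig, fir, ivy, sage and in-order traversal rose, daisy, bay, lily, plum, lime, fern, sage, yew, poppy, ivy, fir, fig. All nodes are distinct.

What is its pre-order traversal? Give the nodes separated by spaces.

The last element of post-order is the root; it splits in-order into left and right subtrees.
Root sage: left subtree has 7 nodes {rose, daisy, bay, lily, plum, lime, fern}, right has 5 {yew, poppy, ivy, fir, fig}.
  Root plum: left subtree has 4 nodes {rose, daisy, bay, lily}, right has 2 {lime, fern}.
    Root lily: left subtree has 3 nodes {rose, daisy, bay}, right has 0 { }.
      Root bay: left subtree has 2 nodes {rose, daisy}, right has 0 { }.
        Root daisy: left subtree has 1 node {rose}, right has 0 { }.
    Root lime: left subtree has 0 nodes { }, right has 1 {fern}.
  Root ivy: left subtree has 2 nodes {yew, poppy}, right has 2 {fir, fig}.
    Root poppy: left subtree has 1 node {yew}, right has 0 { }.
    Root fir: left subtree has 0 nodes { }, right has 1 {fig}.

sage plum lily bay daisy rose lime fern ivy poppy yew fir fig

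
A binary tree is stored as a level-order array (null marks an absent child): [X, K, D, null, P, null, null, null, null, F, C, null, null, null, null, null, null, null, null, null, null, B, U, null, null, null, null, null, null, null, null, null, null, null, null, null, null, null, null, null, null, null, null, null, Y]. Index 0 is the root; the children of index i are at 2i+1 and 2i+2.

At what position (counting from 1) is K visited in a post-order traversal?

7

Post-order visits the left subtree, then the right subtree, then the node.
At X: go left to K.
  At K: no left child.
  At K: go right to P.
    At P: go left to F.
      F is a leaf — visit F.
    At P: go right to C.
      At C: go left to B.
        At B: no left child.
        At B: go right to Y.
          Y is a leaf — visit Y.
        Visit B.
      At C: go right to U.
        U is a leaf — visit U.
      Visit C.
    Visit P.
  Visit K.
At X: go right to D.
  D is a leaf — visit D.
Visit X.
Full post-order sequence: F, Y, B, U, C, P, K, D, X.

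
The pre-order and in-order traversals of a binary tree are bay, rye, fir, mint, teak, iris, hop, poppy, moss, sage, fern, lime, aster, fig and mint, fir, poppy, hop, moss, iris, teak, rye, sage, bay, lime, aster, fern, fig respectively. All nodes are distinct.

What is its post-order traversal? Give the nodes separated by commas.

The first element of pre-order is the root; it splits in-order into left and right subtrees.
Root bay: left subtree has 9 nodes {mint, fir, poppy, hop, moss, iris, teak, rye, sage}, right has 4 {lime, aster, fern, fig}.
  Root rye: left subtree has 7 nodes {mint, fir, poppy, hop, moss, iris, teak}, right has 1 {sage}.
    Root fir: left subtree has 1 node {mint}, right has 5 {poppy, hop, moss, iris, teak}.
      Root teak: left subtree has 4 nodes {poppy, hop, moss, iris}, right has 0 { }.
        Root iris: left subtree has 3 nodes {poppy, hop, moss}, right has 0 { }.
          Root hop: left subtree has 1 node {poppy}, right has 1 {moss}.
  Root fern: left subtree has 2 nodes {lime, aster}, right has 1 {fig}.
    Root lime: left subtree has 0 nodes { }, right has 1 {aster}.

mint, poppy, moss, hop, iris, teak, fir, sage, rye, aster, lime, fig, fern, bay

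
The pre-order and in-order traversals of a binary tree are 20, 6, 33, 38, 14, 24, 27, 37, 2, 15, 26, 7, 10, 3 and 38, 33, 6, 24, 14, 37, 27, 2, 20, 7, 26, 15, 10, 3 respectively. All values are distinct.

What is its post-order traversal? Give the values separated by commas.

The first element of pre-order is the root; it splits in-order into left and right subtrees.
Root 20: left subtree has 8 nodes {38, 33, 6, 24, 14, 37, 27, 2}, right has 5 {7, 26, 15, 10, 3}.
  Root 6: left subtree has 2 nodes {38, 33}, right has 5 {24, 14, 37, 27, 2}.
    Root 33: left subtree has 1 node {38}, right has 0 { }.
    Root 14: left subtree has 1 node {24}, right has 3 {37, 27, 2}.
      Root 27: left subtree has 1 node {37}, right has 1 {2}.
  Root 15: left subtree has 2 nodes {7, 26}, right has 2 {10, 3}.
    Root 26: left subtree has 1 node {7}, right has 0 { }.
    Root 10: left subtree has 0 nodes { }, right has 1 {3}.

38, 33, 24, 37, 2, 27, 14, 6, 7, 26, 3, 10, 15, 20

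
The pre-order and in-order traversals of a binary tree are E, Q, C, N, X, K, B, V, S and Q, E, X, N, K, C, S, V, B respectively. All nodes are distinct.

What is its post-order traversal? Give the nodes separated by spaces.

The first element of pre-order is the root; it splits in-order into left and right subtrees.
Root E: left subtree has 1 node {Q}, right has 7 {X, N, K, C, S, V, B}.
  Root C: left subtree has 3 nodes {X, N, K}, right has 3 {S, V, B}.
    Root N: left subtree has 1 node {X}, right has 1 {K}.
    Root B: left subtree has 2 nodes {S, V}, right has 0 { }.
      Root V: left subtree has 1 node {S}, right has 0 { }.

Q X K N S V B C E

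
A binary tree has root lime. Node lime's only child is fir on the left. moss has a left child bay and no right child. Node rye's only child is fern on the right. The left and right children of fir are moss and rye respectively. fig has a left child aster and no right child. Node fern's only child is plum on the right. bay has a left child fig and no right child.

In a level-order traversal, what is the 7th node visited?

Level-order visits nodes level by level from the root, left to right within each level.
Level 0: lime
Level 1: fir
Level 2: moss, rye
Level 3: bay, fern
Level 4: fig, plum
Level 5: aster
Full level-order sequence: lime, fir, moss, rye, bay, fern, fig, plum, aster.

fig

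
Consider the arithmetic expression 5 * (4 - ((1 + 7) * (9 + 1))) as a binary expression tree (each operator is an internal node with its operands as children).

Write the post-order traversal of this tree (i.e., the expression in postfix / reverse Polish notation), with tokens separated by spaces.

5 4 1 7 + 9 1 + * - *

Post-order on an expression tree gives postfix notation: for each operator, emit left operand, right operand, then the operator.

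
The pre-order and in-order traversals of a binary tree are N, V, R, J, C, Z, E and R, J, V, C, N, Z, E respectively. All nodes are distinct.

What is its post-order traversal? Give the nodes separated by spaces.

J R C V E Z N

The first element of pre-order is the root; it splits in-order into left and right subtrees.
Root N: left subtree has 4 nodes {R, J, V, C}, right has 2 {Z, E}.
  Root V: left subtree has 2 nodes {R, J}, right has 1 {C}.
    Root R: left subtree has 0 nodes { }, right has 1 {J}.
  Root Z: left subtree has 0 nodes { }, right has 1 {E}.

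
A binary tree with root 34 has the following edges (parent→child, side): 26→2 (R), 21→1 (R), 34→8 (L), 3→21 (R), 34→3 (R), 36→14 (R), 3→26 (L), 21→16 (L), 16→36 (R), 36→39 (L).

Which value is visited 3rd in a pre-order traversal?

Pre-order visits the node, then its left subtree, then its right subtree.
Visit 34.
At 34: go left to 8.
  8 is a leaf — visit 8.
At 34: go right to 3.
  Visit 3.
  At 3: go left to 26.
    Visit 26.
    At 26: no left child.
    At 26: go right to 2.
      2 is a leaf — visit 2.
  At 3: go right to 21.
    Visit 21.
    At 21: go left to 16.
      Visit 16.
      At 16: no left child.
      At 16: go right to 36.
        Visit 36.
        At 36: go left to 39.
          39 is a leaf — visit 39.
        At 36: go right to 14.
          14 is a leaf — visit 14.
    At 21: go right to 1.
      1 is a leaf — visit 1.
Full pre-order sequence: 34, 8, 3, 26, 2, 21, 16, 36, 39, 14, 1.

3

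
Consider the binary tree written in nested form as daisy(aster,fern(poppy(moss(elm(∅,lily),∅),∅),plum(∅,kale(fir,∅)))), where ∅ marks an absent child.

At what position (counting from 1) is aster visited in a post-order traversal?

Post-order visits the left subtree, then the right subtree, then the node.
At daisy: go left to aster.
  aster is a leaf — visit aster.
At daisy: go right to fern.
  At fern: go left to poppy.
    At poppy: go left to moss.
      At moss: go left to elm.
        At elm: no left child.
        At elm: go right to lily.
          lily is a leaf — visit lily.
        Visit elm.
      At moss: no right child.
      Visit moss.
    At poppy: no right child.
    Visit poppy.
  At fern: go right to plum.
    At plum: no left child.
    At plum: go right to kale.
      At kale: go left to fir.
        fir is a leaf — visit fir.
      At kale: no right child.
      Visit kale.
    Visit plum.
  Visit fern.
Visit daisy.
Full post-order sequence: aster, lily, elm, moss, poppy, fir, kale, plum, fern, daisy.

1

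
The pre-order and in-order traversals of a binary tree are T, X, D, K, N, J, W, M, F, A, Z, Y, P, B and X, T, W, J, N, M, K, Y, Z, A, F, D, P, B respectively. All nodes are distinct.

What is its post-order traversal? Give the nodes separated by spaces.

X W J M N Y Z A F K B P D T

The first element of pre-order is the root; it splits in-order into left and right subtrees.
Root T: left subtree has 1 node {X}, right has 12 {W, J, N, M, K, Y, Z, A, F, D, P, B}.
  Root D: left subtree has 9 nodes {W, J, N, M, K, Y, Z, A, F}, right has 2 {P, B}.
    Root K: left subtree has 4 nodes {W, J, N, M}, right has 4 {Y, Z, A, F}.
      Root N: left subtree has 2 nodes {W, J}, right has 1 {M}.
        Root J: left subtree has 1 node {W}, right has 0 { }.
      Root F: left subtree has 3 nodes {Y, Z, A}, right has 0 { }.
        Root A: left subtree has 2 nodes {Y, Z}, right has 0 { }.
          Root Z: left subtree has 1 node {Y}, right has 0 { }.
    Root P: left subtree has 0 nodes { }, right has 1 {B}.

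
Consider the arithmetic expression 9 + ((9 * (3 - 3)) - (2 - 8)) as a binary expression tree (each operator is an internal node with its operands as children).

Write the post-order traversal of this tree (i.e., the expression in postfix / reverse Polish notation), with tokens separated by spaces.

Post-order on an expression tree gives postfix notation: for each operator, emit left operand, right operand, then the operator.

9 9 3 3 - * 2 8 - - +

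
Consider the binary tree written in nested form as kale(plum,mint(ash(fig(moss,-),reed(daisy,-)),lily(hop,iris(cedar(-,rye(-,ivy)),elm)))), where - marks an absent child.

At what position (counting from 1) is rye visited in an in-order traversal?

In-order visits the left subtree, then the node, then the right subtree.
At kale: go left to plum.
  plum is a leaf — visit plum.
Visit kale.
At kale: go right to mint.
  At mint: go left to ash.
    At ash: go left to fig.
      At fig: go left to moss.
        moss is a leaf — visit moss.
      Visit fig.
      At fig: no right child.
    Visit ash.
    At ash: go right to reed.
      At reed: go left to daisy.
        daisy is a leaf — visit daisy.
      Visit reed.
      At reed: no right child.
  Visit mint.
  At mint: go right to lily.
    At lily: go left to hop.
      hop is a leaf — visit hop.
    Visit lily.
    At lily: go right to iris.
      At iris: go left to cedar.
        At cedar: no left child.
        Visit cedar.
        At cedar: go right to rye.
          At rye: no left child.
          Visit rye.
          At rye: go right to ivy.
            ivy is a leaf — visit ivy.
      Visit iris.
      At iris: go right to elm.
        elm is a leaf — visit elm.
Full in-order sequence: plum, kale, moss, fig, ash, daisy, reed, mint, hop, lily, cedar, rye, ivy, iris, elm.

12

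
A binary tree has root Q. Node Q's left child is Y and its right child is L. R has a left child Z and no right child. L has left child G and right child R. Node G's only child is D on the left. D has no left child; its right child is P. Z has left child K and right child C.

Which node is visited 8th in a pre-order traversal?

Pre-order visits the node, then its left subtree, then its right subtree.
Visit Q.
At Q: go left to Y.
  Y is a leaf — visit Y.
At Q: go right to L.
  Visit L.
  At L: go left to G.
    Visit G.
    At G: go left to D.
      Visit D.
      At D: no left child.
      At D: go right to P.
        P is a leaf — visit P.
    At G: no right child.
  At L: go right to R.
    Visit R.
    At R: go left to Z.
      Visit Z.
      At Z: go left to K.
        K is a leaf — visit K.
      At Z: go right to C.
        C is a leaf — visit C.
    At R: no right child.
Full pre-order sequence: Q, Y, L, G, D, P, R, Z, K, C.

Z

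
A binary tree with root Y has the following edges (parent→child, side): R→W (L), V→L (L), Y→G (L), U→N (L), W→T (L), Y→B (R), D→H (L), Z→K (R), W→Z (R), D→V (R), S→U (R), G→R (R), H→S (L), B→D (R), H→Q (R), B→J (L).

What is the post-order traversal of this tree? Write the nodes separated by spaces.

Post-order visits the left subtree, then the right subtree, then the node.
At Y: go left to G.
  At G: no left child.
  At G: go right to R.
    At R: go left to W.
      At W: go left to T.
        T is a leaf — visit T.
      At W: go right to Z.
        At Z: no left child.
        At Z: go right to K.
          K is a leaf — visit K.
        Visit Z.
      Visit W.
    At R: no right child.
    Visit R.
  Visit G.
At Y: go right to B.
  At B: go left to J.
    J is a leaf — visit J.
  At B: go right to D.
    At D: go left to H.
      At H: go left to S.
        At S: no left child.
        At S: go right to U.
          At U: go left to N.
            N is a leaf — visit N.
          At U: no right child.
          Visit U.
        Visit S.
      At H: go right to Q.
        Q is a leaf — visit Q.
      Visit H.
    At D: go right to V.
      At V: go left to L.
        L is a leaf — visit L.
      At V: no right child.
      Visit V.
    Visit D.
  Visit B.
Visit Y.

T K Z W R G J N U S Q H L V D B Y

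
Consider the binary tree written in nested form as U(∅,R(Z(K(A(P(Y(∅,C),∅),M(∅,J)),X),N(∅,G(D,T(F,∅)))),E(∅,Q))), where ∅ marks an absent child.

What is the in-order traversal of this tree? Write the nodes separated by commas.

U, Y, C, P, A, M, J, K, X, Z, N, D, G, F, T, R, E, Q

In-order visits the left subtree, then the node, then the right subtree.
At U: no left child.
Visit U.
At U: go right to R.
  At R: go left to Z.
    At Z: go left to K.
      At K: go left to A.
        At A: go left to P.
          At P: go left to Y.
            At Y: no left child.
            Visit Y.
            At Y: go right to C.
              C is a leaf — visit C.
          Visit P.
          At P: no right child.
        Visit A.
        At A: go right to M.
          At M: no left child.
          Visit M.
          At M: go right to J.
            J is a leaf — visit J.
      Visit K.
      At K: go right to X.
        X is a leaf — visit X.
    Visit Z.
    At Z: go right to N.
      At N: no left child.
      Visit N.
      At N: go right to G.
        At G: go left to D.
          D is a leaf — visit D.
        Visit G.
        At G: go right to T.
          At T: go left to F.
            F is a leaf — visit F.
          Visit T.
          At T: no right child.
  Visit R.
  At R: go right to E.
    At E: no left child.
    Visit E.
    At E: go right to Q.
      Q is a leaf — visit Q.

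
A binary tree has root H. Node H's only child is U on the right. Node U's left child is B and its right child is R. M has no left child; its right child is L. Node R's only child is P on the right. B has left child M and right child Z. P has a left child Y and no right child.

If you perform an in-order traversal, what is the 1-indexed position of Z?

In-order visits the left subtree, then the node, then the right subtree.
At H: no left child.
Visit H.
At H: go right to U.
  At U: go left to B.
    At B: go left to M.
      At M: no left child.
      Visit M.
      At M: go right to L.
        L is a leaf — visit L.
    Visit B.
    At B: go right to Z.
      Z is a leaf — visit Z.
  Visit U.
  At U: go right to R.
    At R: no left child.
    Visit R.
    At R: go right to P.
      At P: go left to Y.
        Y is a leaf — visit Y.
      Visit P.
      At P: no right child.
Full in-order sequence: H, M, L, B, Z, U, R, Y, P.

5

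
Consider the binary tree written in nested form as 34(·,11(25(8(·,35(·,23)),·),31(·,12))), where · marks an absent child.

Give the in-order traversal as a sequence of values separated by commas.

34, 8, 35, 23, 25, 11, 31, 12

In-order visits the left subtree, then the node, then the right subtree.
At 34: no left child.
Visit 34.
At 34: go right to 11.
  At 11: go left to 25.
    At 25: go left to 8.
      At 8: no left child.
      Visit 8.
      At 8: go right to 35.
        At 35: no left child.
        Visit 35.
        At 35: go right to 23.
          23 is a leaf — visit 23.
    Visit 25.
    At 25: no right child.
  Visit 11.
  At 11: go right to 31.
    At 31: no left child.
    Visit 31.
    At 31: go right to 12.
      12 is a leaf — visit 12.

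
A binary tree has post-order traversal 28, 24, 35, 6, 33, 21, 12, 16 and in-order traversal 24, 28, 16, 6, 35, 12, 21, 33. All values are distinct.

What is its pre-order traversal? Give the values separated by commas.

16, 24, 28, 12, 6, 35, 21, 33

The last element of post-order is the root; it splits in-order into left and right subtrees.
Root 16: left subtree has 2 nodes {24, 28}, right has 5 {6, 35, 12, 21, 33}.
  Root 24: left subtree has 0 nodes { }, right has 1 {28}.
  Root 12: left subtree has 2 nodes {6, 35}, right has 2 {21, 33}.
    Root 6: left subtree has 0 nodes { }, right has 1 {35}.
    Root 21: left subtree has 0 nodes { }, right has 1 {33}.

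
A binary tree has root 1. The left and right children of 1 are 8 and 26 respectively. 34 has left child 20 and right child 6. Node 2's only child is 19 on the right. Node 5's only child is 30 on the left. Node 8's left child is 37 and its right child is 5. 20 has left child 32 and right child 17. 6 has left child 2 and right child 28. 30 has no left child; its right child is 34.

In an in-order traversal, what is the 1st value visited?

In-order visits the left subtree, then the node, then the right subtree.
At 1: go left to 8.
  At 8: go left to 37.
    37 is a leaf — visit 37.
  Visit 8.
  At 8: go right to 5.
    At 5: go left to 30.
      At 30: no left child.
      Visit 30.
      At 30: go right to 34.
        At 34: go left to 20.
          At 20: go left to 32.
            32 is a leaf — visit 32.
          Visit 20.
          At 20: go right to 17.
            17 is a leaf — visit 17.
        Visit 34.
        At 34: go right to 6.
          At 6: go left to 2.
            At 2: no left child.
            Visit 2.
            At 2: go right to 19.
              19 is a leaf — visit 19.
          Visit 6.
          At 6: go right to 28.
            28 is a leaf — visit 28.
    Visit 5.
    At 5: no right child.
Visit 1.
At 1: go right to 26.
  26 is a leaf — visit 26.
Full in-order sequence: 37, 8, 30, 32, 20, 17, 34, 2, 19, 6, 28, 5, 1, 26.

37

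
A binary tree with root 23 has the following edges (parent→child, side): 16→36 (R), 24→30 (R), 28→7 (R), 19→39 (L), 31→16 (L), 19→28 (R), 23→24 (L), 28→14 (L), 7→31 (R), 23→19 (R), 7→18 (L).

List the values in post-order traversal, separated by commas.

30, 24, 39, 14, 18, 36, 16, 31, 7, 28, 19, 23

Post-order visits the left subtree, then the right subtree, then the node.
At 23: go left to 24.
  At 24: no left child.
  At 24: go right to 30.
    30 is a leaf — visit 30.
  Visit 24.
At 23: go right to 19.
  At 19: go left to 39.
    39 is a leaf — visit 39.
  At 19: go right to 28.
    At 28: go left to 14.
      14 is a leaf — visit 14.
    At 28: go right to 7.
      At 7: go left to 18.
        18 is a leaf — visit 18.
      At 7: go right to 31.
        At 31: go left to 16.
          At 16: no left child.
          At 16: go right to 36.
            36 is a leaf — visit 36.
          Visit 16.
        At 31: no right child.
        Visit 31.
      Visit 7.
    Visit 28.
  Visit 19.
Visit 23.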